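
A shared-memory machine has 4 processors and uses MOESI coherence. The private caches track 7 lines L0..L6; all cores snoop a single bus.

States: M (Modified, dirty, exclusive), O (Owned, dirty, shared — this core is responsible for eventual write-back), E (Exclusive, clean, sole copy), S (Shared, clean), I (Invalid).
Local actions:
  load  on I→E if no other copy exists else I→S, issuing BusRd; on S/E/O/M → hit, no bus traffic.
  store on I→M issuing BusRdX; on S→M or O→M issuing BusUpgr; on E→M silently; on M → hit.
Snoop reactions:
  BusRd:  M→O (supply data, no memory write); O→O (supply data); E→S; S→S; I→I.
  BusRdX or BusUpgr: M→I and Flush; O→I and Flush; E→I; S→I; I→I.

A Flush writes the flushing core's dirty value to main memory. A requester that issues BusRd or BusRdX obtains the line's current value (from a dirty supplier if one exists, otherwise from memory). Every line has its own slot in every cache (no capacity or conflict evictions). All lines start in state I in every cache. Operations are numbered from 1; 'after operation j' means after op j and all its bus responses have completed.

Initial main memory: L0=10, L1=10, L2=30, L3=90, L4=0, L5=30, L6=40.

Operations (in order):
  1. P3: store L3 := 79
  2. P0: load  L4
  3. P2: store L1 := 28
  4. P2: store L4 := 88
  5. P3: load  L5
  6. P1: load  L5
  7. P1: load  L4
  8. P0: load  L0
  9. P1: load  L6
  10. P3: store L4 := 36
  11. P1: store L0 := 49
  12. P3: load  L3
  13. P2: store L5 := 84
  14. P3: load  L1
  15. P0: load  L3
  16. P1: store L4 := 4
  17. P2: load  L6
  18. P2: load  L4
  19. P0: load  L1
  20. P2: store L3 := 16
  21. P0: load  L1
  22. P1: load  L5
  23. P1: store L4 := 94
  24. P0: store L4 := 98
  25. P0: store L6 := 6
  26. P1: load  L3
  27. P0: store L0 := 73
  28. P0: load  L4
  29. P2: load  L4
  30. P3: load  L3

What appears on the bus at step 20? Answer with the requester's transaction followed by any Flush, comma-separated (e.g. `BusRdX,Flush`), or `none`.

bus = BusRdX,Flush

[1] P3: store L3 := 79 | P0:I, P1:I, P2:I, P3:M(79) | bus: BusRdX
[2] P0: load  L4 | P0:E(0), P1:I, P2:I, P3:I | bus: BusRd
[3] P2: store L1 := 28 | P0:I, P1:I, P2:M(28), P3:I | bus: BusRdX
[4] P2: store L4 := 88 | P0:I, P1:I, P2:M(88), P3:I | bus: BusRdX
[5] P3: load  L5 | P0:I, P1:I, P2:I, P3:E(30) | bus: BusRd
[6] P1: load  L5 | P0:I, P1:S(30), P2:I, P3:S(30) | bus: BusRd
[7] P1: load  L4 | P0:I, P1:S(88), P2:O(88), P3:I | bus: BusRd
[8] P0: load  L0 | P0:E(10), P1:I, P2:I, P3:I | bus: BusRd
[9] P1: load  L6 | P0:I, P1:E(40), P2:I, P3:I | bus: BusRd
[10] P3: store L4 := 36 | P0:I, P1:I, P2:I, P3:M(36) | bus: BusRdX,Flush
[11] P1: store L0 := 49 | P0:I, P1:M(49), P2:I, P3:I | bus: BusRdX
[12] P3: load  L3 | P0:I, P1:I, P2:I, P3:M(79) | bus: none
[13] P2: store L5 := 84 | P0:I, P1:I, P2:M(84), P3:I | bus: BusRdX
[14] P3: load  L1 | P0:I, P1:I, P2:O(28), P3:S(28) | bus: BusRd
[15] P0: load  L3 | P0:S(79), P1:I, P2:I, P3:O(79) | bus: BusRd
[16] P1: store L4 := 4 | P0:I, P1:M(4), P2:I, P3:I | bus: BusRdX,Flush
[17] P2: load  L6 | P0:I, P1:S(40), P2:S(40), P3:I | bus: BusRd
[18] P2: load  L4 | P0:I, P1:O(4), P2:S(4), P3:I | bus: BusRd
[19] P0: load  L1 | P0:S(28), P1:I, P2:O(28), P3:S(28) | bus: BusRd
[20] P2: store L3 := 16 | P0:I, P1:I, P2:M(16), P3:I | bus: BusRdX,Flush
[21] P0: load  L1 | P0:S(28), P1:I, P2:O(28), P3:S(28) | bus: none
[22] P1: load  L5 | P0:I, P1:S(84), P2:O(84), P3:I | bus: BusRd
[23] P1: store L4 := 94 | P0:I, P1:M(94), P2:I, P3:I | bus: BusUpgr
[24] P0: store L4 := 98 | P0:M(98), P1:I, P2:I, P3:I | bus: BusRdX,Flush
[25] P0: store L6 := 6 | P0:M(6), P1:I, P2:I, P3:I | bus: BusRdX
[26] P1: load  L3 | P0:I, P1:S(16), P2:O(16), P3:I | bus: BusRd
[27] P0: store L0 := 73 | P0:M(73), P1:I, P2:I, P3:I | bus: BusRdX,Flush
[28] P0: load  L4 | P0:M(98), P1:I, P2:I, P3:I | bus: none
[29] P2: load  L4 | P0:O(98), P1:I, P2:S(98), P3:I | bus: BusRd
[30] P3: load  L3 | P0:I, P1:S(16), P2:O(16), P3:S(16) | bus: BusRd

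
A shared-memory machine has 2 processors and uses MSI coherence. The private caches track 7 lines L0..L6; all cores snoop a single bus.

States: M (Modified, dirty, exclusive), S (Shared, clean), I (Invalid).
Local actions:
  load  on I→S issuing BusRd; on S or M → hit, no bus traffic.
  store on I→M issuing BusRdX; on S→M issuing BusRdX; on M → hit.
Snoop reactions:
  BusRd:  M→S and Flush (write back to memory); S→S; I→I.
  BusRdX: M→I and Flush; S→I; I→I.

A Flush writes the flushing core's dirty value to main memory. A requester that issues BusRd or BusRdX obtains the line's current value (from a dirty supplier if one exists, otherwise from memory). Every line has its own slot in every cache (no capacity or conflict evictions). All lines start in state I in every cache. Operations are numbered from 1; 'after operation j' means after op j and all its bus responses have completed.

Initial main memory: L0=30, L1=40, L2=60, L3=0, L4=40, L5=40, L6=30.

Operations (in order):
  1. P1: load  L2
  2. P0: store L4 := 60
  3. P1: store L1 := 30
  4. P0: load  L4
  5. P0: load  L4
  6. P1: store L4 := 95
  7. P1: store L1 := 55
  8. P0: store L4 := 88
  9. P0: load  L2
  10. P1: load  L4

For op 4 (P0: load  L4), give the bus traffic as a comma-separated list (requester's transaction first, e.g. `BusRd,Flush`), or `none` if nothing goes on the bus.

bus = none

  op1 P1: load  L2 → I/S on L2; bus BusRd; mem=60
  op2 P0: store L4 := 60 → M/I on L4; bus BusRdX; mem=40
  op3 P1: store L1 := 30 → I/M on L1; bus BusRdX; mem=40
  op4 P0: load  L4 → M/I on L4; bus (none); mem=40
  op5 P0: load  L4 → M/I on L4; bus (none); mem=40
  op6 P1: store L4 := 95 → I/M on L4; bus BusRdX Flush; mem=60
  op7 P1: store L1 := 55 → I/M on L1; bus (none); mem=40
  op8 P0: store L4 := 88 → M/I on L4; bus BusRdX Flush; mem=95
  op9 P0: load  L2 → S/S on L2; bus BusRd; mem=60
  op10 P1: load  L4 → S/S on L4; bus BusRd Flush; mem=88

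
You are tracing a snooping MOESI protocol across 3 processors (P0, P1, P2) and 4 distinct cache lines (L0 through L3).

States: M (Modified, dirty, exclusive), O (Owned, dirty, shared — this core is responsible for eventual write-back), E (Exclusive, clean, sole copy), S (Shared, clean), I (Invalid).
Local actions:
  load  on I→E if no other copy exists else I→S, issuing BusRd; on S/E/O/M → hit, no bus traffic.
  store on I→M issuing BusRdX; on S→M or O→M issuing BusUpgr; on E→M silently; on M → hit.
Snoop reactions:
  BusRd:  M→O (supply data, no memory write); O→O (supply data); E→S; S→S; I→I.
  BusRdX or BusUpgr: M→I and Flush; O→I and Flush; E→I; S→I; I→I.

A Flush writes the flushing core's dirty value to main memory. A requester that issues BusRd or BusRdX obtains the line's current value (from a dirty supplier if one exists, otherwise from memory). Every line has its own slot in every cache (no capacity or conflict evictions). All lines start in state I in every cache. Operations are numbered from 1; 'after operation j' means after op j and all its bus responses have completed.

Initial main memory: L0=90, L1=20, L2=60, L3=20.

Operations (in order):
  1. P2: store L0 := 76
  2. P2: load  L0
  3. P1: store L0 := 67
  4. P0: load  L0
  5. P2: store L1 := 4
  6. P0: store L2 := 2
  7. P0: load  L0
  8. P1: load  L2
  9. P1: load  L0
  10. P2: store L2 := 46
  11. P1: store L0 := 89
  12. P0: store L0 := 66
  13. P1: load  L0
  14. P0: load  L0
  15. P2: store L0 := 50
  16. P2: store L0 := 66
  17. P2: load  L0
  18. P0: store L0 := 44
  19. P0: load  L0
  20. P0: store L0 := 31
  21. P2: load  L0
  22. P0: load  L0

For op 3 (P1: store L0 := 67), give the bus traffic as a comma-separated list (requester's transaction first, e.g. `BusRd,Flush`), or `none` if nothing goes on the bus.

bus = BusRdX,Flush

[1] P2: store L0 := 76 | P0:I, P1:I, P2:M(76) | bus: BusRdX
[2] P2: load  L0 | P0:I, P1:I, P2:M(76) | bus: none
[3] P1: store L0 := 67 | P0:I, P1:M(67), P2:I | bus: BusRdX,Flush
[4] P0: load  L0 | P0:S(67), P1:O(67), P2:I | bus: BusRd
[5] P2: store L1 := 4 | P0:I, P1:I, P2:M(4) | bus: BusRdX
[6] P0: store L2 := 2 | P0:M(2), P1:I, P2:I | bus: BusRdX
[7] P0: load  L0 | P0:S(67), P1:O(67), P2:I | bus: none
[8] P1: load  L2 | P0:O(2), P1:S(2), P2:I | bus: BusRd
[9] P1: load  L0 | P0:S(67), P1:O(67), P2:I | bus: none
[10] P2: store L2 := 46 | P0:I, P1:I, P2:M(46) | bus: BusRdX,Flush
[11] P1: store L0 := 89 | P0:I, P1:M(89), P2:I | bus: BusUpgr
[12] P0: store L0 := 66 | P0:M(66), P1:I, P2:I | bus: BusRdX,Flush
[13] P1: load  L0 | P0:O(66), P1:S(66), P2:I | bus: BusRd
[14] P0: load  L0 | P0:O(66), P1:S(66), P2:I | bus: none
[15] P2: store L0 := 50 | P0:I, P1:I, P2:M(50) | bus: BusRdX,Flush
[16] P2: store L0 := 66 | P0:I, P1:I, P2:M(66) | bus: none
[17] P2: load  L0 | P0:I, P1:I, P2:M(66) | bus: none
[18] P0: store L0 := 44 | P0:M(44), P1:I, P2:I | bus: BusRdX,Flush
[19] P0: load  L0 | P0:M(44), P1:I, P2:I | bus: none
[20] P0: store L0 := 31 | P0:M(31), P1:I, P2:I | bus: none
[21] P2: load  L0 | P0:O(31), P1:I, P2:S(31) | bus: BusRd
[22] P0: load  L0 | P0:O(31), P1:I, P2:S(31) | bus: none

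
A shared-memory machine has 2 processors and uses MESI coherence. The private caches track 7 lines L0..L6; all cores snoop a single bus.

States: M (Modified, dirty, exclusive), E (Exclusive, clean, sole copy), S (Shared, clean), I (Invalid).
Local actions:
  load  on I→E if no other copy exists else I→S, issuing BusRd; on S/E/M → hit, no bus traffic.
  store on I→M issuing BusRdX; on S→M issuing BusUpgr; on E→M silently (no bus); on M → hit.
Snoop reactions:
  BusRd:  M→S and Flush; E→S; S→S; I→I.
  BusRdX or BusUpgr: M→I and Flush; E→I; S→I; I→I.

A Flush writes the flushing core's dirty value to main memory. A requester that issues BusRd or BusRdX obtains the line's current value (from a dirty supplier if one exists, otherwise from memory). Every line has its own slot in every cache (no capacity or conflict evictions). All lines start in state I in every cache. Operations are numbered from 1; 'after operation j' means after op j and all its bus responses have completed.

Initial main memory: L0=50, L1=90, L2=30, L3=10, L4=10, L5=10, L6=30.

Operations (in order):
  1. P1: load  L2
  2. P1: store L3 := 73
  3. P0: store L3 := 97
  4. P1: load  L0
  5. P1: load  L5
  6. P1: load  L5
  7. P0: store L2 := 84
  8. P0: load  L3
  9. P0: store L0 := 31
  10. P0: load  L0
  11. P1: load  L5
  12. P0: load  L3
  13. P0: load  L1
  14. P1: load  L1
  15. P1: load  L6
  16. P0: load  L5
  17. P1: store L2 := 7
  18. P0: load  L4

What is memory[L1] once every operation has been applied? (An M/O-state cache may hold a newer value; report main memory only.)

memory[L1] = 90

1. P1: load  L2  bus=[BusRd]  L2: P0=I P1=E  mem[L2]=30
2. P1: store L3 := 73  bus=[BusRdX]  L3: P0=I P1=M  mem[L3]=10
3. P0: store L3 := 97  bus=[BusRdX,Flush]  L3: P0=M P1=I  mem[L3]=73
4. P1: load  L0  bus=[BusRd]  L0: P0=I P1=E  mem[L0]=50
5. P1: load  L5  bus=[BusRd]  L5: P0=I P1=E  mem[L5]=10
6. P1: load  L5  bus=[-]  L5: P0=I P1=E  mem[L5]=10
7. P0: store L2 := 84  bus=[BusRdX]  L2: P0=M P1=I  mem[L2]=30
8. P0: load  L3  bus=[-]  L3: P0=M P1=I  mem[L3]=73
9. P0: store L0 := 31  bus=[BusRdX]  L0: P0=M P1=I  mem[L0]=50
10. P0: load  L0  bus=[-]  L0: P0=M P1=I  mem[L0]=50
11. P1: load  L5  bus=[-]  L5: P0=I P1=E  mem[L5]=10
12. P0: load  L3  bus=[-]  L3: P0=M P1=I  mem[L3]=73
13. P0: load  L1  bus=[BusRd]  L1: P0=E P1=I  mem[L1]=90
14. P1: load  L1  bus=[BusRd]  L1: P0=S P1=S  mem[L1]=90
15. P1: load  L6  bus=[BusRd]  L6: P0=I P1=E  mem[L6]=30
16. P0: load  L5  bus=[BusRd]  L5: P0=S P1=S  mem[L5]=10
17. P1: store L2 := 7  bus=[BusRdX,Flush]  L2: P0=I P1=M  mem[L2]=84
18. P0: load  L4  bus=[BusRd]  L4: P0=E P1=I  mem[L4]=10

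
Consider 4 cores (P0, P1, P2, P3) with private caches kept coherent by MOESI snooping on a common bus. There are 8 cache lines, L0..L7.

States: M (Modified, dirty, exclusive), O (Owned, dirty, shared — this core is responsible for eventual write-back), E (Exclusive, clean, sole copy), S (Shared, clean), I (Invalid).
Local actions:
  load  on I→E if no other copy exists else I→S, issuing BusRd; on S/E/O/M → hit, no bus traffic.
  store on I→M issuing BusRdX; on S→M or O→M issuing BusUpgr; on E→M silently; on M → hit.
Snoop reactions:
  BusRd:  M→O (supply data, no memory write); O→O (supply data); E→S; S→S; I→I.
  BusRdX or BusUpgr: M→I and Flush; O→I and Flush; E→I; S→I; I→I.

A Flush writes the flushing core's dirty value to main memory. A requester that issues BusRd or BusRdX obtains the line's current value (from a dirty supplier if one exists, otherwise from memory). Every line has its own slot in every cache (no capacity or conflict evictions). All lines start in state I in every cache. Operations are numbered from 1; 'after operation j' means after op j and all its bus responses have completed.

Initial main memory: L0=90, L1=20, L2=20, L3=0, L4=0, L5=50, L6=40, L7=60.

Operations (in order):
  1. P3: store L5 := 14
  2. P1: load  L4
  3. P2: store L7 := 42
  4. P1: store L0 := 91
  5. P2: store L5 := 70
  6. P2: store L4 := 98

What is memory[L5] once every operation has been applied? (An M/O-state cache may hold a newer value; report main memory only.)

memory[L5] = 14

1. P3: store L5 := 14  bus=[BusRdX]  L5: P0=I P1=I P2=I P3=M  mem[L5]=50
2. P1: load  L4  bus=[BusRd]  L4: P0=I P1=E P2=I P3=I  mem[L4]=0
3. P2: store L7 := 42  bus=[BusRdX]  L7: P0=I P1=I P2=M P3=I  mem[L7]=60
4. P1: store L0 := 91  bus=[BusRdX]  L0: P0=I P1=M P2=I P3=I  mem[L0]=90
5. P2: store L5 := 70  bus=[BusRdX,Flush]  L5: P0=I P1=I P2=M P3=I  mem[L5]=14
6. P2: store L4 := 98  bus=[BusRdX]  L4: P0=I P1=I P2=M P3=I  mem[L4]=0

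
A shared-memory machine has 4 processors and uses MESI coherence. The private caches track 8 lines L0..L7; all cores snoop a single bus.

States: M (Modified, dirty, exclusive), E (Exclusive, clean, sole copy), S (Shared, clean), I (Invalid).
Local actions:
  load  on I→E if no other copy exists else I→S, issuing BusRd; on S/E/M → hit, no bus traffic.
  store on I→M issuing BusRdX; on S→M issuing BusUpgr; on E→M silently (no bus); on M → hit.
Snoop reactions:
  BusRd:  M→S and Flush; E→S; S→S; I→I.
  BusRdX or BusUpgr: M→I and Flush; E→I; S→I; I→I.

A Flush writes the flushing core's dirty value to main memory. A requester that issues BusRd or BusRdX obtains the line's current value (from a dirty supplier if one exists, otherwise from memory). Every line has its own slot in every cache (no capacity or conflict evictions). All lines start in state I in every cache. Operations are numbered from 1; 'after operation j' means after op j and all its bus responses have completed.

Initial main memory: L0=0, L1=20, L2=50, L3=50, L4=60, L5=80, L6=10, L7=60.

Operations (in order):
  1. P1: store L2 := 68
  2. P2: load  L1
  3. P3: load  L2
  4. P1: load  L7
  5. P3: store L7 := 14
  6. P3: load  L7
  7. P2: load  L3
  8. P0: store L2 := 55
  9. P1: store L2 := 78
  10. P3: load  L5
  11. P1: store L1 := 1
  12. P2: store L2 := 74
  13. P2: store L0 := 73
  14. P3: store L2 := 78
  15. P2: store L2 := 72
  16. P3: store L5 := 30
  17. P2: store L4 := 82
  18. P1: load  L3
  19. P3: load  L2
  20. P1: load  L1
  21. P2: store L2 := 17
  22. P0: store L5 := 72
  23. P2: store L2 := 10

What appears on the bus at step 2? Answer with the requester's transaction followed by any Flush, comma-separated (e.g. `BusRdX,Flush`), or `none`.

step 1: P1: store L2 := 68  ⟶  IMII  (L2)  txn=BusRdX  M[L2]=50
step 2: P2: load  L1  ⟶  IIEI  (L1)  txn=BusRd  M[L1]=20
step 3: P3: load  L2  ⟶  ISIS  (L2)  txn=BusRd+Flush  M[L2]=68
step 4: P1: load  L7  ⟶  IEII  (L7)  txn=BusRd  M[L7]=60
step 5: P3: store L7 := 14  ⟶  IIIM  (L7)  txn=BusRdX  M[L7]=60
step 6: P3: load  L7  ⟶  IIIM  (L7)  txn=∅  M[L7]=60
step 7: P2: load  L3  ⟶  IIEI  (L3)  txn=BusRd  M[L3]=50
step 8: P0: store L2 := 55  ⟶  MIII  (L2)  txn=BusRdX  M[L2]=68
step 9: P1: store L2 := 78  ⟶  IMII  (L2)  txn=BusRdX+Flush  M[L2]=55
step 10: P3: load  L5  ⟶  IIIE  (L5)  txn=BusRd  M[L5]=80
step 11: P1: store L1 := 1  ⟶  IMII  (L1)  txn=BusRdX  M[L1]=20
step 12: P2: store L2 := 74  ⟶  IIMI  (L2)  txn=BusRdX+Flush  M[L2]=78
step 13: P2: store L0 := 73  ⟶  IIMI  (L0)  txn=BusRdX  M[L0]=0
step 14: P3: store L2 := 78  ⟶  IIIM  (L2)  txn=BusRdX+Flush  M[L2]=74
step 15: P2: store L2 := 72  ⟶  IIMI  (L2)  txn=BusRdX+Flush  M[L2]=78
step 16: P3: store L5 := 30  ⟶  IIIM  (L5)  txn=∅  M[L5]=80
step 17: P2: store L4 := 82  ⟶  IIMI  (L4)  txn=BusRdX  M[L4]=60
step 18: P1: load  L3  ⟶  ISSI  (L3)  txn=BusRd  M[L3]=50
step 19: P3: load  L2  ⟶  IISS  (L2)  txn=BusRd+Flush  M[L2]=72
step 20: P1: load  L1  ⟶  IMII  (L1)  txn=∅  M[L1]=20
step 21: P2: store L2 := 17  ⟶  IIMI  (L2)  txn=BusUpgr  M[L2]=72
step 22: P0: store L5 := 72  ⟶  MIII  (L5)  txn=BusRdX+Flush  M[L5]=30
step 23: P2: store L2 := 10  ⟶  IIMI  (L2)  txn=∅  M[L2]=72

bus = BusRd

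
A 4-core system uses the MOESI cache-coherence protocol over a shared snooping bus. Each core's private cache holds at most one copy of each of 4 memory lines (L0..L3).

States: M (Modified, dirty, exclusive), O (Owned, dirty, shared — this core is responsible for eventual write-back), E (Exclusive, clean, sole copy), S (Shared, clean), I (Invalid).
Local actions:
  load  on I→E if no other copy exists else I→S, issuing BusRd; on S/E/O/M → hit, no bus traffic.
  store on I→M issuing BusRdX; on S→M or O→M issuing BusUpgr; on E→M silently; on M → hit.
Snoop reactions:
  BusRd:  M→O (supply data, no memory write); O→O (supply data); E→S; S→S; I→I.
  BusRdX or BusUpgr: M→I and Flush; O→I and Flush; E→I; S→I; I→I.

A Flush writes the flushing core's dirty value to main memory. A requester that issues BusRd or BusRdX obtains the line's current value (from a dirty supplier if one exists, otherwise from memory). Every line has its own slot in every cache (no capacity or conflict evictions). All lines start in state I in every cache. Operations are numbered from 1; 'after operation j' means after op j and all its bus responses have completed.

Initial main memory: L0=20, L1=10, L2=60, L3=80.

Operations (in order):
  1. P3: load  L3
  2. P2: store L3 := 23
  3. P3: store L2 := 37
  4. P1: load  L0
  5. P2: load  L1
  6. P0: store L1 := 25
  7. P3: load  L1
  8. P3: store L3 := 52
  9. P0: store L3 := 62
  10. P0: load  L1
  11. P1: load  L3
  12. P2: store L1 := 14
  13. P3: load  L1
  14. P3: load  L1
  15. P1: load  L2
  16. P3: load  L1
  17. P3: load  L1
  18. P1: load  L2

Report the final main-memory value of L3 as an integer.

memory[L3] = 52

1. P3: load  L3  bus=[BusRd]  L3: P0=I P1=I P2=I P3=E  mem[L3]=80
2. P2: store L3 := 23  bus=[BusRdX]  L3: P0=I P1=I P2=M P3=I  mem[L3]=80
3. P3: store L2 := 37  bus=[BusRdX]  L2: P0=I P1=I P2=I P3=M  mem[L2]=60
4. P1: load  L0  bus=[BusRd]  L0: P0=I P1=E P2=I P3=I  mem[L0]=20
5. P2: load  L1  bus=[BusRd]  L1: P0=I P1=I P2=E P3=I  mem[L1]=10
6. P0: store L1 := 25  bus=[BusRdX]  L1: P0=M P1=I P2=I P3=I  mem[L1]=10
7. P3: load  L1  bus=[BusRd]  L1: P0=O P1=I P2=I P3=S  mem[L1]=10
8. P3: store L3 := 52  bus=[BusRdX,Flush]  L3: P0=I P1=I P2=I P3=M  mem[L3]=23
9. P0: store L3 := 62  bus=[BusRdX,Flush]  L3: P0=M P1=I P2=I P3=I  mem[L3]=52
10. P0: load  L1  bus=[-]  L1: P0=O P1=I P2=I P3=S  mem[L1]=10
11. P1: load  L3  bus=[BusRd]  L3: P0=O P1=S P2=I P3=I  mem[L3]=52
12. P2: store L1 := 14  bus=[BusRdX,Flush]  L1: P0=I P1=I P2=M P3=I  mem[L1]=25
13. P3: load  L1  bus=[BusRd]  L1: P0=I P1=I P2=O P3=S  mem[L1]=25
14. P3: load  L1  bus=[-]  L1: P0=I P1=I P2=O P3=S  mem[L1]=25
15. P1: load  L2  bus=[BusRd]  L2: P0=I P1=S P2=I P3=O  mem[L2]=60
16. P3: load  L1  bus=[-]  L1: P0=I P1=I P2=O P3=S  mem[L1]=25
17. P3: load  L1  bus=[-]  L1: P0=I P1=I P2=O P3=S  mem[L1]=25
18. P1: load  L2  bus=[-]  L2: P0=I P1=S P2=I P3=O  mem[L2]=60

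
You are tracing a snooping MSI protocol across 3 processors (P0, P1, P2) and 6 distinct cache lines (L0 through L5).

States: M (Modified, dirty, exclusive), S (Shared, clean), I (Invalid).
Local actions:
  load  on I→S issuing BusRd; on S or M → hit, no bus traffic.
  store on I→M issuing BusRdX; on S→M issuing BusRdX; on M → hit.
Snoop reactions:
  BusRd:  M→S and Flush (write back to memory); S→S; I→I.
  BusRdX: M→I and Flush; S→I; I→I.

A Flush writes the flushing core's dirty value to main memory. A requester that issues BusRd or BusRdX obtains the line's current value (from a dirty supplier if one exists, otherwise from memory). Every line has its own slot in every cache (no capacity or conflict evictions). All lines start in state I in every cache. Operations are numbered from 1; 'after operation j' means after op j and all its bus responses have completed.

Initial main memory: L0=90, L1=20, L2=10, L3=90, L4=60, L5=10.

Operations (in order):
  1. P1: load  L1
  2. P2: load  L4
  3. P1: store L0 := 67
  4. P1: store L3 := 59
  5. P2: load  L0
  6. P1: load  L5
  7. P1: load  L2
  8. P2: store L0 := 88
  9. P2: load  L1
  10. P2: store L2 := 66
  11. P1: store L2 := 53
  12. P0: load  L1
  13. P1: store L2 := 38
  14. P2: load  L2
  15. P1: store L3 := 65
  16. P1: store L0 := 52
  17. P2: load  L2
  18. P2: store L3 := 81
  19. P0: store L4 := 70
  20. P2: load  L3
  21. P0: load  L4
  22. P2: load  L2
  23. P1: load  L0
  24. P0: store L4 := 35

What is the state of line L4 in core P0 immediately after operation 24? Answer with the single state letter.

  op1 P1: load  L1 → I/S/I on L1; bus BusRd; mem=20
  op2 P2: load  L4 → I/I/S on L4; bus BusRd; mem=60
  op3 P1: store L0 := 67 → I/M/I on L0; bus BusRdX; mem=90
  op4 P1: store L3 := 59 → I/M/I on L3; bus BusRdX; mem=90
  op5 P2: load  L0 → I/S/S on L0; bus BusRd Flush; mem=67
  op6 P1: load  L5 → I/S/I on L5; bus BusRd; mem=10
  op7 P1: load  L2 → I/S/I on L2; bus BusRd; mem=10
  op8 P2: store L0 := 88 → I/I/M on L0; bus BusRdX; mem=67
  op9 P2: load  L1 → I/S/S on L1; bus BusRd; mem=20
  op10 P2: store L2 := 66 → I/I/M on L2; bus BusRdX; mem=10
  op11 P1: store L2 := 53 → I/M/I on L2; bus BusRdX Flush; mem=66
  op12 P0: load  L1 → S/S/S on L1; bus BusRd; mem=20
  op13 P1: store L2 := 38 → I/M/I on L2; bus (none); mem=66
  op14 P2: load  L2 → I/S/S on L2; bus BusRd Flush; mem=38
  op15 P1: store L3 := 65 → I/M/I on L3; bus (none); mem=90
  op16 P1: store L0 := 52 → I/M/I on L0; bus BusRdX Flush; mem=88
  op17 P2: load  L2 → I/S/S on L2; bus (none); mem=38
  op18 P2: store L3 := 81 → I/I/M on L3; bus BusRdX Flush; mem=65
  op19 P0: store L4 := 70 → M/I/I on L4; bus BusRdX; mem=60
  op20 P2: load  L3 → I/I/M on L3; bus (none); mem=65
  op21 P0: load  L4 → M/I/I on L4; bus (none); mem=60
  op22 P2: load  L2 → I/S/S on L2; bus (none); mem=38
  op23 P1: load  L0 → I/M/I on L0; bus (none); mem=88
  op24 P0: store L4 := 35 → M/I/I on L4; bus (none); mem=60

state = M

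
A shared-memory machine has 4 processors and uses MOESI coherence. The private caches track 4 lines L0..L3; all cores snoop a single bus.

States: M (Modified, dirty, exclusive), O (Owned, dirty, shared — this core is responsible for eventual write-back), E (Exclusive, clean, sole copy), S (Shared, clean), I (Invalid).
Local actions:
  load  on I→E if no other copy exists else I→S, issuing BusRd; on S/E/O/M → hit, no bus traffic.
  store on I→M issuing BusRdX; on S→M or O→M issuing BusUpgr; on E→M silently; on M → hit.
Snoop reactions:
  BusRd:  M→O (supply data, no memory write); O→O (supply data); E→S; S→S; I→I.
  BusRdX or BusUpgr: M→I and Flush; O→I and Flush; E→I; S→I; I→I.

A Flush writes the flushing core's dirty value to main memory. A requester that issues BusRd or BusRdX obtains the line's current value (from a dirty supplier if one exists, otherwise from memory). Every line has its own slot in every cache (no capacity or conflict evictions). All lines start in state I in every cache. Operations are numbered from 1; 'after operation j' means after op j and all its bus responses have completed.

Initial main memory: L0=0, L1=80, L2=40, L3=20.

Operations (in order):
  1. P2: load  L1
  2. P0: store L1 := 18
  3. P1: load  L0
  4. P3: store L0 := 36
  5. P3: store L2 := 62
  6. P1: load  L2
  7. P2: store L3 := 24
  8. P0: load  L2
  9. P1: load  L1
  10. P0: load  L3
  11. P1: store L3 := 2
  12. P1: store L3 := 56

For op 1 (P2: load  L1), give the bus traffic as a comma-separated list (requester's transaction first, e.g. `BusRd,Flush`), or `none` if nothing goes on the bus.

bus = BusRd

1. P2: load  L1  bus=[BusRd]  L1: P0=I P1=I P2=E P3=I  mem[L1]=80
2. P0: store L1 := 18  bus=[BusRdX]  L1: P0=M P1=I P2=I P3=I  mem[L1]=80
3. P1: load  L0  bus=[BusRd]  L0: P0=I P1=E P2=I P3=I  mem[L0]=0
4. P3: store L0 := 36  bus=[BusRdX]  L0: P0=I P1=I P2=I P3=M  mem[L0]=0
5. P3: store L2 := 62  bus=[BusRdX]  L2: P0=I P1=I P2=I P3=M  mem[L2]=40
6. P1: load  L2  bus=[BusRd]  L2: P0=I P1=S P2=I P3=O  mem[L2]=40
7. P2: store L3 := 24  bus=[BusRdX]  L3: P0=I P1=I P2=M P3=I  mem[L3]=20
8. P0: load  L2  bus=[BusRd]  L2: P0=S P1=S P2=I P3=O  mem[L2]=40
9. P1: load  L1  bus=[BusRd]  L1: P0=O P1=S P2=I P3=I  mem[L1]=80
10. P0: load  L3  bus=[BusRd]  L3: P0=S P1=I P2=O P3=I  mem[L3]=20
11. P1: store L3 := 2  bus=[BusRdX,Flush]  L3: P0=I P1=M P2=I P3=I  mem[L3]=24
12. P1: store L3 := 56  bus=[-]  L3: P0=I P1=M P2=I P3=I  mem[L3]=24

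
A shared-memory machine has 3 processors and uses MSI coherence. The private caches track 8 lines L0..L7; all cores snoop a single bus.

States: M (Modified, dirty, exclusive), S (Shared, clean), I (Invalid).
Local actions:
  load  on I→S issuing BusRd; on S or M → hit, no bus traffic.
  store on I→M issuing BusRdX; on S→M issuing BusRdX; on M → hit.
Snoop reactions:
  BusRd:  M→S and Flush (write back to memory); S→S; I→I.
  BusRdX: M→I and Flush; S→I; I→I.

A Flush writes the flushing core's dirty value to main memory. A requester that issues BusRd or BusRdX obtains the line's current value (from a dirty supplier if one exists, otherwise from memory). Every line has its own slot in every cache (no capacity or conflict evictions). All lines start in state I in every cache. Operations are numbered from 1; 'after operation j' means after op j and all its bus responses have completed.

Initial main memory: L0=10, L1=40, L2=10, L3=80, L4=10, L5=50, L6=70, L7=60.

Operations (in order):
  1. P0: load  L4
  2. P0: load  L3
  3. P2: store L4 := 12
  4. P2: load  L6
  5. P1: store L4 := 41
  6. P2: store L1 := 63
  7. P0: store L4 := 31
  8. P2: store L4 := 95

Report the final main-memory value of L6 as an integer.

memory[L6] = 70

1. P0: load  L4  bus=[BusRd]  L4: P0=S P1=I P2=I  mem[L4]=10
2. P0: load  L3  bus=[BusRd]  L3: P0=S P1=I P2=I  mem[L3]=80
3. P2: store L4 := 12  bus=[BusRdX]  L4: P0=I P1=I P2=M  mem[L4]=10
4. P2: load  L6  bus=[BusRd]  L6: P0=I P1=I P2=S  mem[L6]=70
5. P1: store L4 := 41  bus=[BusRdX,Flush]  L4: P0=I P1=M P2=I  mem[L4]=12
6. P2: store L1 := 63  bus=[BusRdX]  L1: P0=I P1=I P2=M  mem[L1]=40
7. P0: store L4 := 31  bus=[BusRdX,Flush]  L4: P0=M P1=I P2=I  mem[L4]=41
8. P2: store L4 := 95  bus=[BusRdX,Flush]  L4: P0=I P1=I P2=M  mem[L4]=31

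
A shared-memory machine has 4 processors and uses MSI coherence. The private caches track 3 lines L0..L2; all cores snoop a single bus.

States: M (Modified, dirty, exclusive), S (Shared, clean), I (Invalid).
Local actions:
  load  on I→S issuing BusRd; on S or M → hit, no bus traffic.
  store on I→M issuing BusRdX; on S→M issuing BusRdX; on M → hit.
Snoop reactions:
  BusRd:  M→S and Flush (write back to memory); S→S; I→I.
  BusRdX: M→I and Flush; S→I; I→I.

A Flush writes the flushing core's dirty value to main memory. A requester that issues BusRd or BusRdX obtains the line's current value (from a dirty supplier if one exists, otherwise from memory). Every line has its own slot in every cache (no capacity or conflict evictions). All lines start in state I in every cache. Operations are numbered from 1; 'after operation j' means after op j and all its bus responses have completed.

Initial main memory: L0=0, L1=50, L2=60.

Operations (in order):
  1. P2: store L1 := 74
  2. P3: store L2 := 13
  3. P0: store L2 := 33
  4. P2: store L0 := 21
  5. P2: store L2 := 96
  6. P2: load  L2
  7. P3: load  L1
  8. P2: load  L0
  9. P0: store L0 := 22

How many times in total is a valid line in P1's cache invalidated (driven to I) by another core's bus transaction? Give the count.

invalidations = 0

  op1 P2: store L1 := 74 → I/I/M/I on L1; bus BusRdX; mem=50
  op2 P3: store L2 := 13 → I/I/I/M on L2; bus BusRdX; mem=60
  op3 P0: store L2 := 33 → M/I/I/I on L2; bus BusRdX Flush; mem=13
  op4 P2: store L0 := 21 → I/I/M/I on L0; bus BusRdX; mem=0
  op5 P2: store L2 := 96 → I/I/M/I on L2; bus BusRdX Flush; mem=33
  op6 P2: load  L2 → I/I/M/I on L2; bus (none); mem=33
  op7 P3: load  L1 → I/I/S/S on L1; bus BusRd Flush; mem=74
  op8 P2: load  L0 → I/I/M/I on L0; bus (none); mem=0
  op9 P0: store L0 := 22 → M/I/I/I on L0; bus BusRdX Flush; mem=21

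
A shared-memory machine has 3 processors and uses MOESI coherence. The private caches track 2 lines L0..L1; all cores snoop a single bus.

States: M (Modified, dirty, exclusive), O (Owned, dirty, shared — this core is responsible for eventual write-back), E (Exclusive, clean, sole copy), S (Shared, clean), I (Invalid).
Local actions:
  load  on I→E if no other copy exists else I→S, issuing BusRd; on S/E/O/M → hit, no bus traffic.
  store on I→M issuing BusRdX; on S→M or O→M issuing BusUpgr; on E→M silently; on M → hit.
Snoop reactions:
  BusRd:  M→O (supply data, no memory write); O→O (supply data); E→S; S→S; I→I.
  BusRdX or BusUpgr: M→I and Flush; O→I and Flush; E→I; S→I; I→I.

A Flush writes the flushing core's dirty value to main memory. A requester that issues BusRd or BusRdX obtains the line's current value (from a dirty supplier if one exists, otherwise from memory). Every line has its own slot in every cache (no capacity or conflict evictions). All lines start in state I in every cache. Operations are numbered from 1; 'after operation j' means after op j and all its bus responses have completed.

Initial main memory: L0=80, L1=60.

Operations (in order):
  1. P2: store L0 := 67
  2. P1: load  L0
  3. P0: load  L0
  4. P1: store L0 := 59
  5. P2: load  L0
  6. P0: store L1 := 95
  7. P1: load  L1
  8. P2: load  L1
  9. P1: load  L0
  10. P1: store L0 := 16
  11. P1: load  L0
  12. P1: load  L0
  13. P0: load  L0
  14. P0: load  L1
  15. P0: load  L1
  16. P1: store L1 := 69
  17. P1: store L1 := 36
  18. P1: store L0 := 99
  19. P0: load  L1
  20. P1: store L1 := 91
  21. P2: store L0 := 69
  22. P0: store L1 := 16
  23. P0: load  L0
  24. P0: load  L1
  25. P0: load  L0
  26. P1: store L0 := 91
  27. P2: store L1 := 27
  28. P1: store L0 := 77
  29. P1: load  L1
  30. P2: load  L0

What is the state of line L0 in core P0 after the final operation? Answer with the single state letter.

state = I

step 1: P2: store L0 := 67  ⟶  IIM  (L0)  txn=BusRdX  M[L0]=80
step 2: P1: load  L0  ⟶  ISO  (L0)  txn=BusRd  M[L0]=80
step 3: P0: load  L0  ⟶  SSO  (L0)  txn=BusRd  M[L0]=80
step 4: P1: store L0 := 59  ⟶  IMI  (L0)  txn=BusUpgr+Flush  M[L0]=67
step 5: P2: load  L0  ⟶  IOS  (L0)  txn=BusRd  M[L0]=67
step 6: P0: store L1 := 95  ⟶  MII  (L1)  txn=BusRdX  M[L1]=60
step 7: P1: load  L1  ⟶  OSI  (L1)  txn=BusRd  M[L1]=60
step 8: P2: load  L1  ⟶  OSS  (L1)  txn=BusRd  M[L1]=60
step 9: P1: load  L0  ⟶  IOS  (L0)  txn=∅  M[L0]=67
step 10: P1: store L0 := 16  ⟶  IMI  (L0)  txn=BusUpgr  M[L0]=67
step 11: P1: load  L0  ⟶  IMI  (L0)  txn=∅  M[L0]=67
step 12: P1: load  L0  ⟶  IMI  (L0)  txn=∅  M[L0]=67
step 13: P0: load  L0  ⟶  SOI  (L0)  txn=BusRd  M[L0]=67
step 14: P0: load  L1  ⟶  OSS  (L1)  txn=∅  M[L1]=60
step 15: P0: load  L1  ⟶  OSS  (L1)  txn=∅  M[L1]=60
step 16: P1: store L1 := 69  ⟶  IMI  (L1)  txn=BusUpgr+Flush  M[L1]=95
step 17: P1: store L1 := 36  ⟶  IMI  (L1)  txn=∅  M[L1]=95
step 18: P1: store L0 := 99  ⟶  IMI  (L0)  txn=BusUpgr  M[L0]=67
step 19: P0: load  L1  ⟶  SOI  (L1)  txn=BusRd  M[L1]=95
step 20: P1: store L1 := 91  ⟶  IMI  (L1)  txn=BusUpgr  M[L1]=95
step 21: P2: store L0 := 69  ⟶  IIM  (L0)  txn=BusRdX+Flush  M[L0]=99
step 22: P0: store L1 := 16  ⟶  MII  (L1)  txn=BusRdX+Flush  M[L1]=91
step 23: P0: load  L0  ⟶  SIO  (L0)  txn=BusRd  M[L0]=99
step 24: P0: load  L1  ⟶  MII  (L1)  txn=∅  M[L1]=91
step 25: P0: load  L0  ⟶  SIO  (L0)  txn=∅  M[L0]=99
step 26: P1: store L0 := 91  ⟶  IMI  (L0)  txn=BusRdX+Flush  M[L0]=69
step 27: P2: store L1 := 27  ⟶  IIM  (L1)  txn=BusRdX+Flush  M[L1]=16
step 28: P1: store L0 := 77  ⟶  IMI  (L0)  txn=∅  M[L0]=69
step 29: P1: load  L1  ⟶  ISO  (L1)  txn=BusRd  M[L1]=16
step 30: P2: load  L0  ⟶  IOS  (L0)  txn=BusRd  M[L0]=69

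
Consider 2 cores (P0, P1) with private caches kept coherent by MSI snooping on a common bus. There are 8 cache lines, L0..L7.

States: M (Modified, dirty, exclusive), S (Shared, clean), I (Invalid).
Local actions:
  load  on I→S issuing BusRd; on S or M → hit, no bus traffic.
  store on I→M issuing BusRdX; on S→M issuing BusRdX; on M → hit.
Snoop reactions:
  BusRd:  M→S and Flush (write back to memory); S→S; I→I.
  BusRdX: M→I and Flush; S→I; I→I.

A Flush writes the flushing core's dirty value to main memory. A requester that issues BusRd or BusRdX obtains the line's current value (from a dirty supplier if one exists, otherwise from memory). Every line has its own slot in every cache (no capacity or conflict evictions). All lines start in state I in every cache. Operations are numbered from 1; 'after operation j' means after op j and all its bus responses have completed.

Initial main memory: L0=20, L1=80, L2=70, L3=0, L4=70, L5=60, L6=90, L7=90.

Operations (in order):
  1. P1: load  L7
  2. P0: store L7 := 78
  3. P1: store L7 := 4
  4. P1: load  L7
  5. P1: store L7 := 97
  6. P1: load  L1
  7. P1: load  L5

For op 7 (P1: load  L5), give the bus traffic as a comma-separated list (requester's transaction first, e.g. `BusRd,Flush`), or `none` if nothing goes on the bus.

1. P1: load  L7  bus=[BusRd]  L7: P0=I P1=S  mem[L7]=90
2. P0: store L7 := 78  bus=[BusRdX]  L7: P0=M P1=I  mem[L7]=90
3. P1: store L7 := 4  bus=[BusRdX,Flush]  L7: P0=I P1=M  mem[L7]=78
4. P1: load  L7  bus=[-]  L7: P0=I P1=M  mem[L7]=78
5. P1: store L7 := 97  bus=[-]  L7: P0=I P1=M  mem[L7]=78
6. P1: load  L1  bus=[BusRd]  L1: P0=I P1=S  mem[L1]=80
7. P1: load  L5  bus=[BusRd]  L5: P0=I P1=S  mem[L5]=60

bus = BusRd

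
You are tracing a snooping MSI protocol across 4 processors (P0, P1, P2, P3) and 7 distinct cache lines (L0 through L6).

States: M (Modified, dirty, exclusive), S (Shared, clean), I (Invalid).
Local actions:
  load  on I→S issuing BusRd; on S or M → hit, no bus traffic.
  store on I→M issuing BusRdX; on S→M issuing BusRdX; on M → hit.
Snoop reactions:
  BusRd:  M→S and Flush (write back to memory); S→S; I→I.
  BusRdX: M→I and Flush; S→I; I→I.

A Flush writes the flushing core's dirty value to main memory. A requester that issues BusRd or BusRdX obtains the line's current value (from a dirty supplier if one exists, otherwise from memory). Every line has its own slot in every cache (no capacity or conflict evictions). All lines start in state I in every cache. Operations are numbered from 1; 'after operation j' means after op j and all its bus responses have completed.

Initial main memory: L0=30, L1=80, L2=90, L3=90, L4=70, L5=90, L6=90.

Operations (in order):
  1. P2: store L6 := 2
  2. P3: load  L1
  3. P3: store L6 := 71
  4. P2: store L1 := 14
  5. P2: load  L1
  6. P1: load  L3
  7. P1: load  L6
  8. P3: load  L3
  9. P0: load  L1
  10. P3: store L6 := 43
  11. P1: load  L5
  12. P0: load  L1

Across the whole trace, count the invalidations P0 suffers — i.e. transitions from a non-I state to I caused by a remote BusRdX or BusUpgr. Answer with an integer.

[1] P2: store L6 := 2 | P0:I, P1:I, P2:M(2), P3:I | bus: BusRdX
[2] P3: load  L1 | P0:I, P1:I, P2:I, P3:S(80) | bus: BusRd
[3] P3: store L6 := 71 | P0:I, P1:I, P2:I, P3:M(71) | bus: BusRdX,Flush
[4] P2: store L1 := 14 | P0:I, P1:I, P2:M(14), P3:I | bus: BusRdX
[5] P2: load  L1 | P0:I, P1:I, P2:M(14), P3:I | bus: none
[6] P1: load  L3 | P0:I, P1:S(90), P2:I, P3:I | bus: BusRd
[7] P1: load  L6 | P0:I, P1:S(71), P2:I, P3:S(71) | bus: BusRd,Flush
[8] P3: load  L3 | P0:I, P1:S(90), P2:I, P3:S(90) | bus: BusRd
[9] P0: load  L1 | P0:S(14), P1:I, P2:S(14), P3:I | bus: BusRd,Flush
[10] P3: store L6 := 43 | P0:I, P1:I, P2:I, P3:M(43) | bus: BusRdX
[11] P1: load  L5 | P0:I, P1:S(90), P2:I, P3:I | bus: BusRd
[12] P0: load  L1 | P0:S(14), P1:I, P2:S(14), P3:I | bus: none

invalidations = 0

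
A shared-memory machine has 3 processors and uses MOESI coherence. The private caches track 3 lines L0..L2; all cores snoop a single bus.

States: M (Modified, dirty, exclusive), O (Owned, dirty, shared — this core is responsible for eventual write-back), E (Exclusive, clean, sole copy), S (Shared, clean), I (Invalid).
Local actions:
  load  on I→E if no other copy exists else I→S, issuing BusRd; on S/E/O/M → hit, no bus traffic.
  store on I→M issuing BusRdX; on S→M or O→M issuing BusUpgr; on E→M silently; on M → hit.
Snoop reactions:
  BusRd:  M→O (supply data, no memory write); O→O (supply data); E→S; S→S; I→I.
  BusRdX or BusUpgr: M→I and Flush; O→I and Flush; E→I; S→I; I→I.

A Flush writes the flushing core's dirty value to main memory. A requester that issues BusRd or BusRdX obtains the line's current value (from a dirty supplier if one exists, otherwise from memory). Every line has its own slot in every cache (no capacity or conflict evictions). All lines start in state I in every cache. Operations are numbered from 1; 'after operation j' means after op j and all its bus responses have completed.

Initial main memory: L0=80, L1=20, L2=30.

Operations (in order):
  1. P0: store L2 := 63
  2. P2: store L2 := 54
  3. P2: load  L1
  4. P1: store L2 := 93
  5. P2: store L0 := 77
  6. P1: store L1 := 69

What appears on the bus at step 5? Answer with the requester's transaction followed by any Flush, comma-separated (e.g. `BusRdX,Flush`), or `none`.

bus = BusRdX

1. P0: store L2 := 63  bus=[BusRdX]  L2: P0=M P1=I P2=I  mem[L2]=30
2. P2: store L2 := 54  bus=[BusRdX,Flush]  L2: P0=I P1=I P2=M  mem[L2]=63
3. P2: load  L1  bus=[BusRd]  L1: P0=I P1=I P2=E  mem[L1]=20
4. P1: store L2 := 93  bus=[BusRdX,Flush]  L2: P0=I P1=M P2=I  mem[L2]=54
5. P2: store L0 := 77  bus=[BusRdX]  L0: P0=I P1=I P2=M  mem[L0]=80
6. P1: store L1 := 69  bus=[BusRdX]  L1: P0=I P1=M P2=I  mem[L1]=20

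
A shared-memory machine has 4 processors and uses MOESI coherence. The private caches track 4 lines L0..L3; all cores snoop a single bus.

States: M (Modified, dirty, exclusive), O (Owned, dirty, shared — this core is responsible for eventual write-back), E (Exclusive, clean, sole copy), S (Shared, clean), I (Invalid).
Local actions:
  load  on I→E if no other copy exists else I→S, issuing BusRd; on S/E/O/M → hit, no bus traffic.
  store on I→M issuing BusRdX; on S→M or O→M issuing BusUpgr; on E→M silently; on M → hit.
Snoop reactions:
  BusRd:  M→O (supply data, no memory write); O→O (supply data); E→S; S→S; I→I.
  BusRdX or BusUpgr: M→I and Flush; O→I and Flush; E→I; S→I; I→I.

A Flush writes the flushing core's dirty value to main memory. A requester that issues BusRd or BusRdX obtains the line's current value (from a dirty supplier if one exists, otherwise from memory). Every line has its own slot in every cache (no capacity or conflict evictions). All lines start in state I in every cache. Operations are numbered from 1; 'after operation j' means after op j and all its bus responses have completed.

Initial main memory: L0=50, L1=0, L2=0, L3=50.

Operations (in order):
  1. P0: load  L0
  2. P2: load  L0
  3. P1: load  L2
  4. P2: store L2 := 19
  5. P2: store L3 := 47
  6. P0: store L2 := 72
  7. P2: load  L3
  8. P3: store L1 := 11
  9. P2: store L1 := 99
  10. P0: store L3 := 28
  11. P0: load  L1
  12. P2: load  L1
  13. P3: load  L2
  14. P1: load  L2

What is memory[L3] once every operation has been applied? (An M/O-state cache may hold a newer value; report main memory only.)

memory[L3] = 47

  op1 P0: load  L0 → E/I/I/I on L0; bus BusRd; mem=50
  op2 P2: load  L0 → S/I/S/I on L0; bus BusRd; mem=50
  op3 P1: load  L2 → I/E/I/I on L2; bus BusRd; mem=0
  op4 P2: store L2 := 19 → I/I/M/I on L2; bus BusRdX; mem=0
  op5 P2: store L3 := 47 → I/I/M/I on L3; bus BusRdX; mem=50
  op6 P0: store L2 := 72 → M/I/I/I on L2; bus BusRdX Flush; mem=19
  op7 P2: load  L3 → I/I/M/I on L3; bus (none); mem=50
  op8 P3: store L1 := 11 → I/I/I/M on L1; bus BusRdX; mem=0
  op9 P2: store L1 := 99 → I/I/M/I on L1; bus BusRdX Flush; mem=11
  op10 P0: store L3 := 28 → M/I/I/I on L3; bus BusRdX Flush; mem=47
  op11 P0: load  L1 → S/I/O/I on L1; bus BusRd; mem=11
  op12 P2: load  L1 → S/I/O/I on L1; bus (none); mem=11
  op13 P3: load  L2 → O/I/I/S on L2; bus BusRd; mem=19
  op14 P1: load  L2 → O/S/I/S on L2; bus BusRd; mem=19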